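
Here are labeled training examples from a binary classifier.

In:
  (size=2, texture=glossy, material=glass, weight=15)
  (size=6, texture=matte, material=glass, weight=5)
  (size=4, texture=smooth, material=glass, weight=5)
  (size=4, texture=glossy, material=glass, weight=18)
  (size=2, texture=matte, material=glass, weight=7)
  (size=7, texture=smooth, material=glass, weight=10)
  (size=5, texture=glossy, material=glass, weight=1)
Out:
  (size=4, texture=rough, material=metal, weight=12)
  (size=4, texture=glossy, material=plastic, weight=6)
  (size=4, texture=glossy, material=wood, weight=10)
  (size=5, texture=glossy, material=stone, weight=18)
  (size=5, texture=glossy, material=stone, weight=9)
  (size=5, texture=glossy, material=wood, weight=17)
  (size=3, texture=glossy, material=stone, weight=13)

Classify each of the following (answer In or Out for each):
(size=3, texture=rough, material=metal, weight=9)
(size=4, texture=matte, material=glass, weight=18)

The rule appears to be: material is glass.
(size=3, texture=rough, material=metal, weight=9) → material is metal → Out.
(size=4, texture=matte, material=glass, weight=18) → material is glass → In.

Out, In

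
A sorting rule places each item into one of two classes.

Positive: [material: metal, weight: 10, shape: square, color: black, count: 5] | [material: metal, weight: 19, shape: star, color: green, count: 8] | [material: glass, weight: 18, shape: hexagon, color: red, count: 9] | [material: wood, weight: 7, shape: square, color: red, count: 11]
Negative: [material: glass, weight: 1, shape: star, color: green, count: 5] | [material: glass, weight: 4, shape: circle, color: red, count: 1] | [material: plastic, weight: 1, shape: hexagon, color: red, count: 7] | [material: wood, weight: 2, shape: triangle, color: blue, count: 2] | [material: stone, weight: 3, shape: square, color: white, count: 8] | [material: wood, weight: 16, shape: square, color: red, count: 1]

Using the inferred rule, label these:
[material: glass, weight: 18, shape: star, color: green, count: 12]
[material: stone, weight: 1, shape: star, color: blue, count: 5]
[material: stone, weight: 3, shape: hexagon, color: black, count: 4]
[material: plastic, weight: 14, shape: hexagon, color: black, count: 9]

Positive, Negative, Negative, Positive

The common property of the 'Positive' items is: count ≥ 2 AND weight ≥ 4. No 'Negative' item has it.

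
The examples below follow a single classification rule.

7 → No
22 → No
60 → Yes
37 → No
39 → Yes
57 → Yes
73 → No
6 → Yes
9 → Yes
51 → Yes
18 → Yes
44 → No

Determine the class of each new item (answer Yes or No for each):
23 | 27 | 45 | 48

No, Yes, Yes, Yes

The common property of the 'Yes' items is: multiple of 3. No 'No' item has it.
23: 23 = 3·7 + 2, doesn't qualify → No. 27: 27 = 3·9, satisfies this → Yes. 45: 45 = 3·15, satisfies this → Yes. 48: 48 = 3·16, satisfies this → Yes.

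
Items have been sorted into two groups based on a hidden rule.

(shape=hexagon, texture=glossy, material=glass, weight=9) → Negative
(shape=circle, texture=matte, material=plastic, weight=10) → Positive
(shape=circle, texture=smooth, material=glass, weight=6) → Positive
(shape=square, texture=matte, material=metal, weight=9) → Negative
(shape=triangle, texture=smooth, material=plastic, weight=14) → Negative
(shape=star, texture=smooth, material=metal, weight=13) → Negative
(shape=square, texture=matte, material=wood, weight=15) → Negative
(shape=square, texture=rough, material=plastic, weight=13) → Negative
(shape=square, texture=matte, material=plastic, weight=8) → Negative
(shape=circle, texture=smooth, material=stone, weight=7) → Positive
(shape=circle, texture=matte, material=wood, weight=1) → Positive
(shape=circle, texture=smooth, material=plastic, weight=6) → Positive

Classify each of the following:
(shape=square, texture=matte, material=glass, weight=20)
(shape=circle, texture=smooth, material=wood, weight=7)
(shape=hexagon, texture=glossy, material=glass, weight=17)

The pattern is that an item is 'Positive' exactly when: shape is circle.

Negative, Positive, Negative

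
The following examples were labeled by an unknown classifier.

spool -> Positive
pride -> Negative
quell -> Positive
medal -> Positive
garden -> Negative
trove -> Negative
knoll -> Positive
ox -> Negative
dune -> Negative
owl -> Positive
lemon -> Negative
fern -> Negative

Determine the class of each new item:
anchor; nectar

Comparing the two groups points to one rule — ends with 'l'.
anchor: Negative (ends with 'r').
nectar: Negative (ends with 'r').

Negative, Negative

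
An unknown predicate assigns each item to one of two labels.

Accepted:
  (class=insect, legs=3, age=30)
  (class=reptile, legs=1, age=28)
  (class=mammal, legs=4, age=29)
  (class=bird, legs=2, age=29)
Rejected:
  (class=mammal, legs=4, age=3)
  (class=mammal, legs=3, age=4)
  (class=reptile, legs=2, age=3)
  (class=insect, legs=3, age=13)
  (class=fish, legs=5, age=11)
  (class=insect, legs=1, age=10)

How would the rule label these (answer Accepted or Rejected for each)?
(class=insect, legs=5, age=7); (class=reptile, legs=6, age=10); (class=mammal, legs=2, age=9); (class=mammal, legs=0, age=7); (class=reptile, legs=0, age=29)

The pattern is that an item is 'Accepted' exactly when: age ≥ 28.
(class=insect, legs=5, age=7) — age = 7, hence Rejected. (class=reptile, legs=6, age=10) — age = 10, hence Rejected. (class=mammal, legs=2, age=9) — age = 9, hence Rejected. (class=mammal, legs=0, age=7) — age = 7, hence Rejected. (class=reptile, legs=0, age=29) — age = 29, hence Accepted.

Rejected, Rejected, Rejected, Rejected, Accepted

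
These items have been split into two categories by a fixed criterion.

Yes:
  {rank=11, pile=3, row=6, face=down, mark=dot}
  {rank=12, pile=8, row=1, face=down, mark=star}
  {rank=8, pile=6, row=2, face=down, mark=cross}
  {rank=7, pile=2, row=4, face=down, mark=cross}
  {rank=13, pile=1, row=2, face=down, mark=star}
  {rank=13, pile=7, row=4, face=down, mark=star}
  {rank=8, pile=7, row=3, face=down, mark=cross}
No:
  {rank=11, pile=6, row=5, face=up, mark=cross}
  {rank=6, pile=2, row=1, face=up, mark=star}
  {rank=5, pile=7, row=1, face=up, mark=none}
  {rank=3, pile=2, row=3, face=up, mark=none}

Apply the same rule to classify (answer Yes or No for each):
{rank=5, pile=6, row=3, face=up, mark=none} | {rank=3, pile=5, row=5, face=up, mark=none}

Checking candidate rules against both groups, what survives is: face is down.
{rank=5, pile=6, row=3, face=up, mark=none} → face is up → No.
{rank=3, pile=5, row=5, face=up, mark=none} → face is up → No.

No, No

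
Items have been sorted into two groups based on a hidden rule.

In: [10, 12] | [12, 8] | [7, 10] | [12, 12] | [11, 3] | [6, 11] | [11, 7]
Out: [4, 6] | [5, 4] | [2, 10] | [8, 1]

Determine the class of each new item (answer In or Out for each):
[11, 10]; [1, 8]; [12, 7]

The simplest hypothesis consistent with all the labels is: sum ≥ 14.
[11, 10] — 11+10 = 21, hence In.
[1, 8] — 1+8 = 9, hence Out.
[12, 7] — 12+7 = 19, hence In.

In, Out, In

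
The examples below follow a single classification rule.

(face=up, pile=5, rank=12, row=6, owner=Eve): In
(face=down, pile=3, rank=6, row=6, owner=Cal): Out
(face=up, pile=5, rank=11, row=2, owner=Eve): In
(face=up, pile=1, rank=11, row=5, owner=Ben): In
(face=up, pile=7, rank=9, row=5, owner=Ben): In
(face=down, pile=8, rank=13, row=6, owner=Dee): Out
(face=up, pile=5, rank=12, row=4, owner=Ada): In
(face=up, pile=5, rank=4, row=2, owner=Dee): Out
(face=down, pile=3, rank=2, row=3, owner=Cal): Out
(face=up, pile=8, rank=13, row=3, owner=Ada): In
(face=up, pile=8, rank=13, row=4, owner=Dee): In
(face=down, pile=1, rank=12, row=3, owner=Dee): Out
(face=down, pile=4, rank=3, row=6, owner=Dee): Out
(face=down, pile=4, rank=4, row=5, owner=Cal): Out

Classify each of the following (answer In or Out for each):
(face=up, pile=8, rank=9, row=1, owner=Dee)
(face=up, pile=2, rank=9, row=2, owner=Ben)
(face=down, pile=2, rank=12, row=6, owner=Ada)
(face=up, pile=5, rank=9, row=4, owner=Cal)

Every 'In' example satisfies: face is up AND rank ≥ 6. None of the 'Out' examples do.
(face=up, pile=8, rank=9, row=1, owner=Dee) — face is up, rank = 9, hence In.
(face=up, pile=2, rank=9, row=2, owner=Ben) — face is up, rank = 9, hence In.
(face=down, pile=2, rank=12, row=6, owner=Ada) — face is down, rank = 12, hence Out.
(face=up, pile=5, rank=9, row=4, owner=Cal) — face is up, rank = 9, hence In.

In, In, Out, In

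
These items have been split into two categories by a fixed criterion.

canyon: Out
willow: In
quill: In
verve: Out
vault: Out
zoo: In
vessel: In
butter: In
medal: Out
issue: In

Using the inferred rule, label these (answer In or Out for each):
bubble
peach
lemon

In, Out, Out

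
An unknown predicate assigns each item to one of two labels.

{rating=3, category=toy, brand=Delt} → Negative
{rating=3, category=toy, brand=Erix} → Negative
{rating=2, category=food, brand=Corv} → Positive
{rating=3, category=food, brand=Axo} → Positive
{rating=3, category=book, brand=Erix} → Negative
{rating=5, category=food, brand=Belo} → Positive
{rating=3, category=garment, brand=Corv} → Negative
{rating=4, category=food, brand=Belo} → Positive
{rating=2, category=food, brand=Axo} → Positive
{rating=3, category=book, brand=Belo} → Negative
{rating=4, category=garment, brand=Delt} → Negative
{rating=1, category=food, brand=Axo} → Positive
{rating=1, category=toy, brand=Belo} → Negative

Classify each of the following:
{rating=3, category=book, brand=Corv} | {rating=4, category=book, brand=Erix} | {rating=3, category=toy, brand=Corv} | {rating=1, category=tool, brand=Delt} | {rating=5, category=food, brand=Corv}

Negative, Negative, Negative, Negative, Positive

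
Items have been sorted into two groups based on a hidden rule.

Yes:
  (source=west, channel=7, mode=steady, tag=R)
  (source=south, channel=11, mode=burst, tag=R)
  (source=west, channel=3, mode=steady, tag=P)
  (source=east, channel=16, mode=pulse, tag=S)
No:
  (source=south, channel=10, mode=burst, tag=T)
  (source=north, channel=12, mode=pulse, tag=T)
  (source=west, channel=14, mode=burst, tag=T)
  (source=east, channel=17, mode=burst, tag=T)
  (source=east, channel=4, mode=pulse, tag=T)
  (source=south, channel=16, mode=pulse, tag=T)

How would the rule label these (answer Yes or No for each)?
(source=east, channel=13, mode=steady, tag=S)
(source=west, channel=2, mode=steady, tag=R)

The pattern is that an item is 'Yes' exactly when: tag is not T.
Yes: (source=east, channel=13, mode=steady, tag=S), since tag is S. Yes: (source=west, channel=2, mode=steady, tag=R), since tag is R.

Yes, Yes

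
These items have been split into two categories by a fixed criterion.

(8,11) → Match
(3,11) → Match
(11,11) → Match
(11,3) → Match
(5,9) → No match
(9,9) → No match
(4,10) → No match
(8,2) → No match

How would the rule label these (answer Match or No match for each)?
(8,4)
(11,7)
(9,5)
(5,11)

All 'Match' examples share one property — max ≥ 11 — and every 'No match' example lacks it.
(8,4): No match (max 8).
(11,7): Match (max 11).
(9,5): No match (max 9).
(5,11): Match (max 11).

No match, Match, No match, Match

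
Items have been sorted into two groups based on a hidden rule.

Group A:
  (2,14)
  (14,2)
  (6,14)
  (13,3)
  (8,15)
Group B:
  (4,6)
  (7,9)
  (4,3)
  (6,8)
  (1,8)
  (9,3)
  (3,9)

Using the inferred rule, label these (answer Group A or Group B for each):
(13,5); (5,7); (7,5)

The pattern is that an item is 'Group A' exactly when: max ≥ 13.
(13,5): max 13 — satisfies this, so Group A.
(5,7): max 7 — does not pass, so Group B.
(7,5): max 7 — does not pass, so Group B.

Group A, Group B, Group B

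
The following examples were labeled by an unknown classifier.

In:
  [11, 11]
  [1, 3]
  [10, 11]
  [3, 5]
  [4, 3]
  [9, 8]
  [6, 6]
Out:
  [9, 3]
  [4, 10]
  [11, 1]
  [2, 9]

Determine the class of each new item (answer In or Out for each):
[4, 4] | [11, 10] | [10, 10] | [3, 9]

In, In, In, Out

Rule: |first − second| ≤ 2. This holds for each 'In' example and fails for each 'Out' one.
[4, 4] — |4−4| = 0, hence In. [11, 10] — |11−10| = 1, hence In. [10, 10] — |10−10| = 0, hence In. [3, 9] — |3−9| = 6, hence Out.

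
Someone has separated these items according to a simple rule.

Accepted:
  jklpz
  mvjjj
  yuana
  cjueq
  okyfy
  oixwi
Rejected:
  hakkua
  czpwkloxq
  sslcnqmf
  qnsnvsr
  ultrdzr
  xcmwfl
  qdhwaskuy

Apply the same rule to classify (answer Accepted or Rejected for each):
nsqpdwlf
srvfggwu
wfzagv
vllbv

A rule that fits every label: length 5 — true of each 'Accepted' example, false of each 'Rejected' one.
nsqpdwlf: Rejected (length 8). srvfggwu: Rejected (length 8). wfzagv: Rejected (length 6). vllbv: Accepted (length 5).

Rejected, Rejected, Rejected, Accepted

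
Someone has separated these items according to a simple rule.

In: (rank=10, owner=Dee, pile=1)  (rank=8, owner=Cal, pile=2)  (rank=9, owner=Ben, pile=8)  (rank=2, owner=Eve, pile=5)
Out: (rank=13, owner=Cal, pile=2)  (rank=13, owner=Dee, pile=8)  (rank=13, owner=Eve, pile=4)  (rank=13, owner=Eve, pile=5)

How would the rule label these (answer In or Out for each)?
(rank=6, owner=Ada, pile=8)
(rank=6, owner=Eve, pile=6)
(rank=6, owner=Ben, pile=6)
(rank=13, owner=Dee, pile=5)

'In' ⟺ rank ≤ 10.
(rank=6, owner=Ada, pile=8): rank = 6 — satisfies this, so In. (rank=6, owner=Eve, pile=6): rank = 6 — satisfies this, so In. (rank=6, owner=Ben, pile=6): rank = 6 — satisfies this, so In. (rank=13, owner=Dee, pile=5): rank = 13 — fails this test, so Out.

In, In, In, Out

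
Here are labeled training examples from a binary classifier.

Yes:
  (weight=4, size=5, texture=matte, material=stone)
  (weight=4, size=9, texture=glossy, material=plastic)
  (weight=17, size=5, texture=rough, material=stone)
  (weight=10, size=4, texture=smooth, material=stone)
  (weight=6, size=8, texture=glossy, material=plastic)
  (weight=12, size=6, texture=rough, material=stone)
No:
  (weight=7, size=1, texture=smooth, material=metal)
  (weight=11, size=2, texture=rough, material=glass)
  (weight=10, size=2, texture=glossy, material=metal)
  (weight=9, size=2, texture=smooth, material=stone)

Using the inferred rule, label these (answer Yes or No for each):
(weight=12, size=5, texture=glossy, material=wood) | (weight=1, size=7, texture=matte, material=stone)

One predicate separates the groups cleanly: size ≥ 4.
Yes: (weight=12, size=5, texture=glossy, material=wood), since size = 5. Yes: (weight=1, size=7, texture=matte, material=stone), since size = 7.

Yes, Yes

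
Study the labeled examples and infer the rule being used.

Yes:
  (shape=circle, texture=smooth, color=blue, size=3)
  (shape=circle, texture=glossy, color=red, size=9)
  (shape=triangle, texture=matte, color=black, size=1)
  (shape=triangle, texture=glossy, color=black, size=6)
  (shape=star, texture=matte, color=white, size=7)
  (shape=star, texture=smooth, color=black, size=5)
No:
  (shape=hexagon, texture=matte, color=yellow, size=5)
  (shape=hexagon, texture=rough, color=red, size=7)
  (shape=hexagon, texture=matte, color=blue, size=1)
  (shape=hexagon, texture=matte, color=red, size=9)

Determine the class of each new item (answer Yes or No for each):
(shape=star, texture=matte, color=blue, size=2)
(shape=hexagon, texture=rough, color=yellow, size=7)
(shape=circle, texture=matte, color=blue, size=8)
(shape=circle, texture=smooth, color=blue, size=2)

Yes, No, Yes, Yes

The classifier is using: shape is not hexagon.
(shape=star, texture=matte, color=blue, size=2) → shape is star → Yes. (shape=hexagon, texture=rough, color=yellow, size=7) → shape is hexagon → No. (shape=circle, texture=matte, color=blue, size=8) → shape is circle → Yes. (shape=circle, texture=smooth, color=blue, size=2) → shape is circle → Yes.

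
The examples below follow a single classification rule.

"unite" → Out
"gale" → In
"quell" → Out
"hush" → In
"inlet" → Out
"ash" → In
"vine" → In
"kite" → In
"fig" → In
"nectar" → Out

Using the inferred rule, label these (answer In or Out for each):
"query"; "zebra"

Rule: length ≤ 4. This holds for each 'In' example and fails for each 'Out' one.
"query" — length 5, hence Out.
"zebra" — length 5, hence Out.

Out, Out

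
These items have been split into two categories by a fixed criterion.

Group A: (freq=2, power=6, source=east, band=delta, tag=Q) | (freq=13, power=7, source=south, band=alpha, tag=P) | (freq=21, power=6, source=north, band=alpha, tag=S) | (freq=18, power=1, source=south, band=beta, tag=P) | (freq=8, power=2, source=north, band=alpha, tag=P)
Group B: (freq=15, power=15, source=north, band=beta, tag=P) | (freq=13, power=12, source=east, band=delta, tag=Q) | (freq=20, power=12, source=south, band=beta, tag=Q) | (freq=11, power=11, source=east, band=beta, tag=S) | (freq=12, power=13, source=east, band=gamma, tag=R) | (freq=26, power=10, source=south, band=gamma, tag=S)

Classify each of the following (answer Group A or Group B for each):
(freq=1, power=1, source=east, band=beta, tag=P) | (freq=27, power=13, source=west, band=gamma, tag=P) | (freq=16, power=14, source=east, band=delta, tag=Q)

The common property of the 'Group A' items is: power ≤ 7. No 'Group B' item has it.
(freq=1, power=1, source=east, band=beta, tag=P) → power = 1 → Group A. (freq=27, power=13, source=west, band=gamma, tag=P) → power = 13 → Group B. (freq=16, power=14, source=east, band=delta, tag=Q) → power = 14 → Group B.

Group A, Group B, Group B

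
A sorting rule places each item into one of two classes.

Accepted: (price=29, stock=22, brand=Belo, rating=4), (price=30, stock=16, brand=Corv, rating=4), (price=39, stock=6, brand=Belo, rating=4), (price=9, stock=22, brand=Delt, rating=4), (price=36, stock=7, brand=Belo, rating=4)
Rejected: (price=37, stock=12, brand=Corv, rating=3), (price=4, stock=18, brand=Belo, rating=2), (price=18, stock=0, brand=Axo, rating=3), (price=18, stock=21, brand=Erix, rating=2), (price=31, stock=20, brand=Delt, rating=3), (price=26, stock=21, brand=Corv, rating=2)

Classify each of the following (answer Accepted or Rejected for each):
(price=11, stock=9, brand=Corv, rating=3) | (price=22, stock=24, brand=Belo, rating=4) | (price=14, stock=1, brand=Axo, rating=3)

The rule appears to be: rating = 4.
(price=11, stock=9, brand=Corv, rating=3) — rating = 3, hence Rejected. (price=22, stock=24, brand=Belo, rating=4) — rating = 4, hence Accepted. (price=14, stock=1, brand=Axo, rating=3) — rating = 3, hence Rejected.

Rejected, Accepted, Rejected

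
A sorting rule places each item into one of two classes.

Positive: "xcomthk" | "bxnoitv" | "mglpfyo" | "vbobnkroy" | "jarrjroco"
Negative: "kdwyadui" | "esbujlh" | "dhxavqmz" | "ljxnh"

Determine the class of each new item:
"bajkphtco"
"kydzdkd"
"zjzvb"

Positive, Negative, Negative

A rule that fits every label: contains 'o' — true of each 'Positive' example, false of each 'Negative' one.
Positive: "bajkphtco", since has 'o'. Negative: "kydzdkd", since no 'o'. Negative: "zjzvb", since no 'o'.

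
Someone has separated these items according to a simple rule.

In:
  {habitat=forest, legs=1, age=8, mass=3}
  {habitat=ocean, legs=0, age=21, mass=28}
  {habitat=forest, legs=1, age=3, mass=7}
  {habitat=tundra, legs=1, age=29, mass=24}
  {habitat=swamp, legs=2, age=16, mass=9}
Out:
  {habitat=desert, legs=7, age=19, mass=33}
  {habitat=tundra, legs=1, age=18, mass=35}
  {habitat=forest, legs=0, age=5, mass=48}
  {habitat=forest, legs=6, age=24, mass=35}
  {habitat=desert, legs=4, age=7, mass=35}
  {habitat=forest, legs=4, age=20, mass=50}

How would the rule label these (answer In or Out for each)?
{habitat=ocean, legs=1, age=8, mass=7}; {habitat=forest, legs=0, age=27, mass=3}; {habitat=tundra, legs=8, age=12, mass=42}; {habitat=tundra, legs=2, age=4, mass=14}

In, In, Out, In

Every 'In' example satisfies: mass ≤ 28. None of the 'Out' examples do.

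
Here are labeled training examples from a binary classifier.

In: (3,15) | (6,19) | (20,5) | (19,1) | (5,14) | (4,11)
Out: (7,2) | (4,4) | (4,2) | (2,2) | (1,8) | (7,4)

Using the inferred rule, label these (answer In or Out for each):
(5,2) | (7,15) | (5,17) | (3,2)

One predicate separates the groups cleanly: sum ≥ 15.

Out, In, In, Out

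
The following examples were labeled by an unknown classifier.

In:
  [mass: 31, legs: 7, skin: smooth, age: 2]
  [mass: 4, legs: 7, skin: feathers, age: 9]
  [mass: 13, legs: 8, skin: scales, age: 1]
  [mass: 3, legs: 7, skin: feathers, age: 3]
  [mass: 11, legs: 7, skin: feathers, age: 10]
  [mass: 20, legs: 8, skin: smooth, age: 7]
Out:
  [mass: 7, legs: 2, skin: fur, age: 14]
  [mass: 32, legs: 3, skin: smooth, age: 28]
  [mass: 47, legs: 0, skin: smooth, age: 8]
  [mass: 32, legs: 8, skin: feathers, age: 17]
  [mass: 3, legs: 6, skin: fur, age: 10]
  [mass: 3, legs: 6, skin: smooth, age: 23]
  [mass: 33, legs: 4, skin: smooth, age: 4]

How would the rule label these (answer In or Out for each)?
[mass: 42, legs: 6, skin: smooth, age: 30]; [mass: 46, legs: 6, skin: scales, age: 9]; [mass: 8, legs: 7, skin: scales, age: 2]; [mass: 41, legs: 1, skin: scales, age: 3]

Out, Out, In, Out

The simplest hypothesis consistent with all the labels is: age ≤ 10 AND legs ≥ 7.
[mass: 42, legs: 6, skin: smooth, age: 30]: age = 30, legs = 6 — lacks this property, so Out.
[mass: 46, legs: 6, skin: scales, age: 9]: age = 9, legs = 6 — lacks this property, so Out.
[mass: 8, legs: 7, skin: scales, age: 2]: age = 2, legs = 7 — checks out, so In.
[mass: 41, legs: 1, skin: scales, age: 3]: age = 3, legs = 1 — lacks this property, so Out.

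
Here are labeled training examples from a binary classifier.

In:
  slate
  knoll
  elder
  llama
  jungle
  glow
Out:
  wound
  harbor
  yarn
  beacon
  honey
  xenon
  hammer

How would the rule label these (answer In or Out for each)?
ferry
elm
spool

Out, In, In

The simplest hypothesis consistent with all the labels is: contains 'l'.
ferry — no 'l', hence Out. elm — has 'l', hence In. spool — has 'l', hence In.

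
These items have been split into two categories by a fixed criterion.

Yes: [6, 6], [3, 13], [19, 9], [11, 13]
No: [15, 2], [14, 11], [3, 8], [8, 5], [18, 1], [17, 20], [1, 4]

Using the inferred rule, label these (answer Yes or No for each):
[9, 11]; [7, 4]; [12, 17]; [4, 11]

Looking at the examples, the only property every 'Yes' case has and every 'No' case lacks is: sum is even.
[9, 11]: 9+11 = 20, has this property → Yes.
[7, 4]: 7+4 = 11, does not satisfy this → No.
[12, 17]: 12+17 = 29, does not satisfy this → No.
[4, 11]: 4+11 = 15, does not satisfy this → No.

Yes, No, No, No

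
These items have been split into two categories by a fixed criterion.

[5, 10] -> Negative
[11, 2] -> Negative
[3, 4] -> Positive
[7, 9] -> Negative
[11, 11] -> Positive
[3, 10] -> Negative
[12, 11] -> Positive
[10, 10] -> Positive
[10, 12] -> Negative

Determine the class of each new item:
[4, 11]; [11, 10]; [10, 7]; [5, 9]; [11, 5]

Negative, Positive, Negative, Negative, Negative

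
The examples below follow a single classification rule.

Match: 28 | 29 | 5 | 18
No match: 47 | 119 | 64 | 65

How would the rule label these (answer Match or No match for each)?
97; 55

No match, No match

Rule: at most 29. This holds for each 'Match' example and fails for each 'No match' one.
97 — 97 > 29, hence No match. 55 — 55 > 29, hence No match.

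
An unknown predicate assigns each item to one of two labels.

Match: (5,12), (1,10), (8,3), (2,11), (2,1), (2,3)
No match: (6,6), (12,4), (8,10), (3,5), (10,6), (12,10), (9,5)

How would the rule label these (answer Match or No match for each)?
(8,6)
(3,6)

The pattern is that an item is 'Match' exactly when: sum is odd.
(8,6): 8+6 = 14 — does not pass, so No match.
(3,6): 3+6 = 9 — meets the rule, so Match.

No match, Match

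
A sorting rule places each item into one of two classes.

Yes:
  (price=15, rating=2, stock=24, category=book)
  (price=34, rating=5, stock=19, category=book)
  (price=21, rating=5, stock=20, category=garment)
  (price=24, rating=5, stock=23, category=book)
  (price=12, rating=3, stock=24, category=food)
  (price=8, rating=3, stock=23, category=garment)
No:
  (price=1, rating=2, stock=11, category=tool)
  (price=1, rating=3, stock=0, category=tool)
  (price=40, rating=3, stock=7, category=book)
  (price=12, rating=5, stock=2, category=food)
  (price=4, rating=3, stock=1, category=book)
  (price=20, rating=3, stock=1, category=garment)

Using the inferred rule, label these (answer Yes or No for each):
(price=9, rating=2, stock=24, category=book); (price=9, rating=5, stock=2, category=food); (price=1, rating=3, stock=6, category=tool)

Yes, No, No

The rule appears to be: stock ≥ 19.
(price=9, rating=2, stock=24, category=book) → stock = 24 → Yes.
(price=9, rating=5, stock=2, category=food) → stock = 2 → No.
(price=1, rating=3, stock=6, category=tool) → stock = 6 → No.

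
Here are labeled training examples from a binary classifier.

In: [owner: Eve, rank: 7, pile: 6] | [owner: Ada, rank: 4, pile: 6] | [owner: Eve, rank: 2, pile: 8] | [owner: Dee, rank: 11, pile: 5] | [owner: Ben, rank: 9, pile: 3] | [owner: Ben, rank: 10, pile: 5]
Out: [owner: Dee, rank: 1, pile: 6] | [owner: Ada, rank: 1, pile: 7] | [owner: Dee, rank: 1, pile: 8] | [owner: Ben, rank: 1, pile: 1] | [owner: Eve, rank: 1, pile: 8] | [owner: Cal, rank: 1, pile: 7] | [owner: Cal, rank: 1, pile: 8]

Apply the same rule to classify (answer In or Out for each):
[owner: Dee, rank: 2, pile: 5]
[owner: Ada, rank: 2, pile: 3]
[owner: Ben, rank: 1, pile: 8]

In, In, Out

A rule that fits every label: rank ≥ 2 — true of each 'In' example, false of each 'Out' one.
[owner: Dee, rank: 2, pile: 5]: In (rank = 2). [owner: Ada, rank: 2, pile: 3]: In (rank = 2). [owner: Ben, rank: 1, pile: 8]: Out (rank = 1).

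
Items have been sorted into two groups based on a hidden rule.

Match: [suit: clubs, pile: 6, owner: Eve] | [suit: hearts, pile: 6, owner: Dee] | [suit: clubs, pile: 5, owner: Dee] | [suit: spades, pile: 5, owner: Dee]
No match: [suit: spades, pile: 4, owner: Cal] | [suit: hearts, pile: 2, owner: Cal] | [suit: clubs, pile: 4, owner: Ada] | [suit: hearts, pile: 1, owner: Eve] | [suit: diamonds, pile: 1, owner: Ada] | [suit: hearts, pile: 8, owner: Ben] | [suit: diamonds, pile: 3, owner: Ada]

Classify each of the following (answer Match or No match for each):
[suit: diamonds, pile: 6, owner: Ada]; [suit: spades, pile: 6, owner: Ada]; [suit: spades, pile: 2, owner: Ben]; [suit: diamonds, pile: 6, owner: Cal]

A rule that fits every label: pile ≥ 5 AND pile ≤ 6 — true of each 'Match' example, false of each 'No match' one.
[suit: diamonds, pile: 6, owner: Ada] → pile = 6 → Match.
[suit: spades, pile: 6, owner: Ada] → pile = 6 → Match.
[suit: spades, pile: 2, owner: Ben] → pile = 2 → No match.
[suit: diamonds, pile: 6, owner: Cal] → pile = 6 → Match.

Match, Match, No match, Match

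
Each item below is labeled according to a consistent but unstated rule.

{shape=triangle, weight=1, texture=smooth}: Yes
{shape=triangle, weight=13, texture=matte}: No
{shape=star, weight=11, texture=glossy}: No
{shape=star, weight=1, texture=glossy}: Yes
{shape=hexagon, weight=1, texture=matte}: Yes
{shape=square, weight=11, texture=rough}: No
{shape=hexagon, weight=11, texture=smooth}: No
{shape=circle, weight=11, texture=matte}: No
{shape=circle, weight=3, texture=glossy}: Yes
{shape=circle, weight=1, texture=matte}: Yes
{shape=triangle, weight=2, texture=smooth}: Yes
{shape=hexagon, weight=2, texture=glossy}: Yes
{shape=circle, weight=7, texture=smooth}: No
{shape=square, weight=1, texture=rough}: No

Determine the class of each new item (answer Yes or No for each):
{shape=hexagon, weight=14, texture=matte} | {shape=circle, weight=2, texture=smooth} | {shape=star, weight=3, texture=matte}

The rule appears to be: shape is not square AND weight ≤ 3.
{shape=hexagon, weight=14, texture=matte}: No (shape is hexagon, weight = 14). {shape=circle, weight=2, texture=smooth}: Yes (shape is circle, weight = 2). {shape=star, weight=3, texture=matte}: Yes (shape is star, weight = 3).

No, Yes, Yes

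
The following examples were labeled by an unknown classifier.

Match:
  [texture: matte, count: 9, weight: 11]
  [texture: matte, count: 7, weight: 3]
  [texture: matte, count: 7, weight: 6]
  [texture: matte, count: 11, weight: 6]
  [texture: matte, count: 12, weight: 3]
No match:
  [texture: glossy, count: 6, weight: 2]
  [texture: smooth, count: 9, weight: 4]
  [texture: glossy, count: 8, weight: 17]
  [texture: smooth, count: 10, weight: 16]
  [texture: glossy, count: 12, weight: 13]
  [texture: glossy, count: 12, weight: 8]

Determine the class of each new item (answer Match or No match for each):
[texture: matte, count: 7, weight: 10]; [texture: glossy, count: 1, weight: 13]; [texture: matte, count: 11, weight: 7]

A rule that fits every label: texture is matte — true of each 'Match' example, false of each 'No match' one.
[texture: matte, count: 7, weight: 10]: Match (texture is matte). [texture: glossy, count: 1, weight: 13]: No match (texture is glossy). [texture: matte, count: 11, weight: 7]: Match (texture is matte).

Match, No match, Match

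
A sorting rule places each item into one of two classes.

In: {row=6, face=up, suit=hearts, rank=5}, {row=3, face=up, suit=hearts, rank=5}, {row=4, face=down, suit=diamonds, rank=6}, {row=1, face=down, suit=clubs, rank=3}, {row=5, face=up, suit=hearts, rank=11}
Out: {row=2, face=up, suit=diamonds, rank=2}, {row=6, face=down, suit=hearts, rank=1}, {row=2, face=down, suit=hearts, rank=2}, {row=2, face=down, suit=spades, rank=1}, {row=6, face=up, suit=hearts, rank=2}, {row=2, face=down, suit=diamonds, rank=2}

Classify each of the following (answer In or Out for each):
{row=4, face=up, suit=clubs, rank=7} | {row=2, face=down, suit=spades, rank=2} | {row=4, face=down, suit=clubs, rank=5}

A rule that fits every label: rank ≥ 3 — true of each 'In' example, false of each 'Out' one.
{row=4, face=up, suit=clubs, rank=7}: rank = 7 — satisfies this, so In. {row=2, face=down, suit=spades, rank=2}: rank = 2 — does not fit, so Out. {row=4, face=down, suit=clubs, rank=5}: rank = 5 — satisfies this, so In.

In, Out, In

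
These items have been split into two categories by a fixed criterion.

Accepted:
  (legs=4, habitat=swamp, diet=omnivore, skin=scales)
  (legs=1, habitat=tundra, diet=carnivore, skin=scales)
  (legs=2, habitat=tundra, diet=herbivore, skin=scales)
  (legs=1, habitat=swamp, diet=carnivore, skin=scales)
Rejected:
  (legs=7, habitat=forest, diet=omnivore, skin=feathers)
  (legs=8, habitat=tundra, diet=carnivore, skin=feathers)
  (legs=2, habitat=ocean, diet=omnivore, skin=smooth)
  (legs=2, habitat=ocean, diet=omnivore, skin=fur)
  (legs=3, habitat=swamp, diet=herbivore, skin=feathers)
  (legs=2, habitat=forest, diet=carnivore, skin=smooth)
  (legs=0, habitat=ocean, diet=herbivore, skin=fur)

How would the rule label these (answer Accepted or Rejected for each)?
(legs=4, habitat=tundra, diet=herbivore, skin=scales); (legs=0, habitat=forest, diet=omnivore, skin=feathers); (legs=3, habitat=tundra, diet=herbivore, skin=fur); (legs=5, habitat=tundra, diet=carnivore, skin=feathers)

The pattern is that an item is 'Accepted' exactly when: skin is scales.
(legs=4, habitat=tundra, diet=herbivore, skin=scales) → skin is scales → Accepted. (legs=0, habitat=forest, diet=omnivore, skin=feathers) → skin is feathers → Rejected. (legs=3, habitat=tundra, diet=herbivore, skin=fur) → skin is fur → Rejected. (legs=5, habitat=tundra, diet=carnivore, skin=feathers) → skin is feathers → Rejected.

Accepted, Rejected, Rejected, Rejected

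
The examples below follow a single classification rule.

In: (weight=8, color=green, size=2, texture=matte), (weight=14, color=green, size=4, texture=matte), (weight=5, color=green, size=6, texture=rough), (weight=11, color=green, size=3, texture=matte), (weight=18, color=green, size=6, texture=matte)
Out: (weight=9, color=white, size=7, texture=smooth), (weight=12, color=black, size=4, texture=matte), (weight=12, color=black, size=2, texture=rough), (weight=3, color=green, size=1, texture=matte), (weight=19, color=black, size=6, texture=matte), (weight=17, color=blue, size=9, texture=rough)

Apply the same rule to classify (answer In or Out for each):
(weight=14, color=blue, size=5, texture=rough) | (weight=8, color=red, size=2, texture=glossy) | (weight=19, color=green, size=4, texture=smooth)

The pattern is that an item is 'In' exactly when: color is green AND size ≥ 2.
(weight=14, color=blue, size=5, texture=rough): Out (color is blue, size = 5).
(weight=8, color=red, size=2, texture=glossy): Out (color is red, size = 2).
(weight=19, color=green, size=4, texture=smooth): In (color is green, size = 4).

Out, Out, In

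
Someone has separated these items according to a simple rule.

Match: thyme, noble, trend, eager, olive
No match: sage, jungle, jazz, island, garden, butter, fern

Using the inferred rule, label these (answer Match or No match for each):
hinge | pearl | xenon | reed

Match, Match, Match, No match

One predicate separates the groups cleanly: odd length.
Match: hinge, since length 5. Match: pearl, since length 5. Match: xenon, since length 5. No match: reed, since length 4.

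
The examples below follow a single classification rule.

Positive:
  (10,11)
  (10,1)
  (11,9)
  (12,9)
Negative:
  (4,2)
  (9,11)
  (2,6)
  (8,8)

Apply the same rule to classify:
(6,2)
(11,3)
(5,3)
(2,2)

Negative, Positive, Negative, Negative

Every 'Positive' example satisfies: first ≥ 10. None of the 'Negative' examples do.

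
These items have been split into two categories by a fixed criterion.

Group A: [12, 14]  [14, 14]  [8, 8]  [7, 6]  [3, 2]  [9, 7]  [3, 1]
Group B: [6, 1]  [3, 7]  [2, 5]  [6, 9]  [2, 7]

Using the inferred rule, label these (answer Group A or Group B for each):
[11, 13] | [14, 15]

Group A, Group A

'Group A' ⟺ |first − second| ≤ 2.
Group A: [11, 13], since |11−13| = 2. Group A: [14, 15], since |14−15| = 1.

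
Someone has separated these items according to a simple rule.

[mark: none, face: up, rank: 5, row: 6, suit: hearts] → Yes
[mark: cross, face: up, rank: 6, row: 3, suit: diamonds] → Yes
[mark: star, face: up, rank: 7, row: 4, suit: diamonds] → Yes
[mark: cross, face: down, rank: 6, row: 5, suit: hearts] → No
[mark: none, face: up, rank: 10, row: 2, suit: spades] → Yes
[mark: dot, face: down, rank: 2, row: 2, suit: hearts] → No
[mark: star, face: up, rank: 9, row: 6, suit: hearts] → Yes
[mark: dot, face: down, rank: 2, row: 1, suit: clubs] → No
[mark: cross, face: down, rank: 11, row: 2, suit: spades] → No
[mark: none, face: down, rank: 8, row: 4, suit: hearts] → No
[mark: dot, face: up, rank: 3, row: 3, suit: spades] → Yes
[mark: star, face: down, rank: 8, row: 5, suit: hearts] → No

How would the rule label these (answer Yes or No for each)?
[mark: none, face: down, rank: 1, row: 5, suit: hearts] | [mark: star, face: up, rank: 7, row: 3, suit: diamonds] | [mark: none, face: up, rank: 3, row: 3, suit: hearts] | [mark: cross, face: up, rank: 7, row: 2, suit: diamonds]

Every 'Yes' example satisfies: face is up. None of the 'No' examples do.
[mark: none, face: down, rank: 1, row: 5, suit: hearts] — face is down, hence No.
[mark: star, face: up, rank: 7, row: 3, suit: diamonds] — face is up, hence Yes.
[mark: none, face: up, rank: 3, row: 3, suit: hearts] — face is up, hence Yes.
[mark: cross, face: up, rank: 7, row: 2, suit: diamonds] — face is up, hence Yes.

No, Yes, Yes, Yes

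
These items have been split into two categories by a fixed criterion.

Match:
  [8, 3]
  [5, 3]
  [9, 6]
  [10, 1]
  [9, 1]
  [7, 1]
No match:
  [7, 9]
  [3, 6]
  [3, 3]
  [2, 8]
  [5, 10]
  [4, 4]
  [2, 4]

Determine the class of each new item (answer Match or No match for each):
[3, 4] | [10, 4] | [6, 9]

No match, Match, No match

Comparing the two groups points to one rule — first > second.
[3, 4] — 3 < 4, hence No match.
[10, 4] — 10 > 4, hence Match.
[6, 9] — 6 < 9, hence No match.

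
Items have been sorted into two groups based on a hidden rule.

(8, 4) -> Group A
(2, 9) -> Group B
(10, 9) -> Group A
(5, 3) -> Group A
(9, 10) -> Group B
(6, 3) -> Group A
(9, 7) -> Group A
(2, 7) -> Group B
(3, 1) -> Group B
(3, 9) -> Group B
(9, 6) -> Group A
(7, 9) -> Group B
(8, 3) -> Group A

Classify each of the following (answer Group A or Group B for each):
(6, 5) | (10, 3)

The distinguishing property — first > second AND sum ≥ 8 — holds for all the 'Group A' cases and none of the 'Group B' cases.
(6, 5) → 6 > 5, 6+5 = 11 → Group A. (10, 3) → 10 > 3, 10+3 = 13 → Group A.

Group A, Group A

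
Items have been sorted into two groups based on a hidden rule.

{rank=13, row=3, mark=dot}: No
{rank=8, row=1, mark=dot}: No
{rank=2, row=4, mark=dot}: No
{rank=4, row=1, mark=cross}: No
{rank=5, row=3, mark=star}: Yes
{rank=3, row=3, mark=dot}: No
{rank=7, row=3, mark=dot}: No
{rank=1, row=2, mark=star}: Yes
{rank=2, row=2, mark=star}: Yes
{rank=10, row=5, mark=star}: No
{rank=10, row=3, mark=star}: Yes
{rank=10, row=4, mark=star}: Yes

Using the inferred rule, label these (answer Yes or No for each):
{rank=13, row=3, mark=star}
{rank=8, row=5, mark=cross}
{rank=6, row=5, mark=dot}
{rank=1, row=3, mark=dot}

Yes, No, No, No

Rule: mark is star AND row ≤ 4. This holds for each 'Yes' example and fails for each 'No' one.
Yes: {rank=13, row=3, mark=star}, since mark is star, row = 3.
No: {rank=8, row=5, mark=cross}, since mark is cross, row = 5.
No: {rank=6, row=5, mark=dot}, since mark is dot, row = 5.
No: {rank=1, row=3, mark=dot}, since mark is dot, row = 3.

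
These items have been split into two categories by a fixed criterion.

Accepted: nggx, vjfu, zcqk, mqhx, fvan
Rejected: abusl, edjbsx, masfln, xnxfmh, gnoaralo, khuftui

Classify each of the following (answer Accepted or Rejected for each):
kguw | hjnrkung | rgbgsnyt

Accepted, Rejected, Rejected

Rule: length 4. This holds for each 'Accepted' example and fails for each 'Rejected' one.
kguw: length 4 — fits, so Accepted.
hjnrkung: length 8 — does not pass, so Rejected.
rgbgsnyt: length 8 — does not pass, so Rejected.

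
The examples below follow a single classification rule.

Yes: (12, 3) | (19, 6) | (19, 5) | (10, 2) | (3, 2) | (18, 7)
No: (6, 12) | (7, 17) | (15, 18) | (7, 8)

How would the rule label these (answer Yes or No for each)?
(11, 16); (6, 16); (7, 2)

'Yes' ⟺ first > second.
(11, 16): 11 < 16, does not satisfy this → No. (6, 16): 6 < 16, does not satisfy this → No. (7, 2): 7 > 2, passes → Yes.

No, No, Yes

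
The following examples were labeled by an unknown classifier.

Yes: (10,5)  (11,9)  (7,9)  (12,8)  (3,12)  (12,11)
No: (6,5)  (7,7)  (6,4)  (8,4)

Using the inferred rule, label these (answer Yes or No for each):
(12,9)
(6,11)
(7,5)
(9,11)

One predicate separates the groups cleanly: sum ≥ 15.
(12,9): 12+9 = 21 — checks out, so Yes.
(6,11): 6+11 = 17 — checks out, so Yes.
(7,5): 7+5 = 12 — fails this test, so No.
(9,11): 9+11 = 20 — checks out, so Yes.

Yes, Yes, No, Yes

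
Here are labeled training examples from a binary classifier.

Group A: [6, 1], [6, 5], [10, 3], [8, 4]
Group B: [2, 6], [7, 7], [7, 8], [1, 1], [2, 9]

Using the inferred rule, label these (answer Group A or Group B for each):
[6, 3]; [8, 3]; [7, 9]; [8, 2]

The rule appears to be: first > second.
Group A: [6, 3], since 6 > 3.
Group A: [8, 3], since 8 > 3.
Group B: [7, 9], since 7 < 9.
Group A: [8, 2], since 8 > 2.

Group A, Group A, Group B, Group A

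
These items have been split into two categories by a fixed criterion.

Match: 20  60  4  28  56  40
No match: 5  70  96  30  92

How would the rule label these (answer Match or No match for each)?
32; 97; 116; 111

Match, No match, No match, No match

The pattern is that an item is 'Match' exactly when: multiple of 4 AND at most 60.
32: Match (32 = 4·8, 32 ≤ 60). 97: No match (97 = 4·24 + 1, 97 > 60). 116: No match (116 = 4·29, 116 > 60). 111: No match (111 = 4·27 + 3, 111 > 60).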